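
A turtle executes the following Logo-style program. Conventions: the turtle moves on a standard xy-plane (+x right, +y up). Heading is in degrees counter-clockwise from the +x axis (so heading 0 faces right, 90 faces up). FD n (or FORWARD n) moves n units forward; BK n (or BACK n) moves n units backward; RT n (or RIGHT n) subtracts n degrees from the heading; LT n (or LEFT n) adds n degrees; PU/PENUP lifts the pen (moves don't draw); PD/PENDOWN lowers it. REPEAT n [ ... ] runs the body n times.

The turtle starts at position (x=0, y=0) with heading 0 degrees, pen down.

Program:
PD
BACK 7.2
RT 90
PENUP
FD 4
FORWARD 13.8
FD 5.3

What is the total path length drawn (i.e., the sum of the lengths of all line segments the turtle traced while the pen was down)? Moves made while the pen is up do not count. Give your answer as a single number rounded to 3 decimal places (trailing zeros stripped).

Executing turtle program step by step:
Start: pos=(0,0), heading=0, pen down
PD: pen down
BK 7.2: (0,0) -> (-7.2,0) [heading=0, draw]
RT 90: heading 0 -> 270
PU: pen up
FD 4: (-7.2,0) -> (-7.2,-4) [heading=270, move]
FD 13.8: (-7.2,-4) -> (-7.2,-17.8) [heading=270, move]
FD 5.3: (-7.2,-17.8) -> (-7.2,-23.1) [heading=270, move]
Final: pos=(-7.2,-23.1), heading=270, 1 segment(s) drawn

Segment lengths:
  seg 1: (0,0) -> (-7.2,0), length = 7.2
Total = 7.2

Answer: 7.2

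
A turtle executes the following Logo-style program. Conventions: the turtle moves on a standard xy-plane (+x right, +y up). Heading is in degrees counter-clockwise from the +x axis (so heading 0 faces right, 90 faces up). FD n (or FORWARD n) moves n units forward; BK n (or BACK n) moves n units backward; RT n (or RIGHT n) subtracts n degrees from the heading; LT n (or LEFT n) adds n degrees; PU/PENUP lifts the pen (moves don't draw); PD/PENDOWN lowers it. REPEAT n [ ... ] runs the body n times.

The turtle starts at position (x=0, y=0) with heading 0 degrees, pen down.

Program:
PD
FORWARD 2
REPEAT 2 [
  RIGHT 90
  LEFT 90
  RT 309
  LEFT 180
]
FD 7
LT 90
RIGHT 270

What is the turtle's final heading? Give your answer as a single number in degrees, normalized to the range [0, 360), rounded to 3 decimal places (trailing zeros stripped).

Answer: 282

Derivation:
Executing turtle program step by step:
Start: pos=(0,0), heading=0, pen down
PD: pen down
FD 2: (0,0) -> (2,0) [heading=0, draw]
REPEAT 2 [
  -- iteration 1/2 --
  RT 90: heading 0 -> 270
  LT 90: heading 270 -> 0
  RT 309: heading 0 -> 51
  LT 180: heading 51 -> 231
  -- iteration 2/2 --
  RT 90: heading 231 -> 141
  LT 90: heading 141 -> 231
  RT 309: heading 231 -> 282
  LT 180: heading 282 -> 102
]
FD 7: (2,0) -> (0.545,6.847) [heading=102, draw]
LT 90: heading 102 -> 192
RT 270: heading 192 -> 282
Final: pos=(0.545,6.847), heading=282, 2 segment(s) drawn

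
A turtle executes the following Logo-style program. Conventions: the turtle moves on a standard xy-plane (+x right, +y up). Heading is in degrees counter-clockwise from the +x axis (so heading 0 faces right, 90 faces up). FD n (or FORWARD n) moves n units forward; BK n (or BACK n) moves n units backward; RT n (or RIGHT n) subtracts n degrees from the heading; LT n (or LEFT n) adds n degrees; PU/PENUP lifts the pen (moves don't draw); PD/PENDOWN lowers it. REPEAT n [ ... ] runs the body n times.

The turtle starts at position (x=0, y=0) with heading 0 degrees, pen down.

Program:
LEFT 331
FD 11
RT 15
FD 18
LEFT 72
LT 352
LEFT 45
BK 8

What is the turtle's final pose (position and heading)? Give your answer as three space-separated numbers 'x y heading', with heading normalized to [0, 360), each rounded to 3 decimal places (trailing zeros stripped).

Executing turtle program step by step:
Start: pos=(0,0), heading=0, pen down
LT 331: heading 0 -> 331
FD 11: (0,0) -> (9.621,-5.333) [heading=331, draw]
RT 15: heading 331 -> 316
FD 18: (9.621,-5.333) -> (22.569,-17.837) [heading=316, draw]
LT 72: heading 316 -> 28
LT 352: heading 28 -> 20
LT 45: heading 20 -> 65
BK 8: (22.569,-17.837) -> (19.188,-25.087) [heading=65, draw]
Final: pos=(19.188,-25.087), heading=65, 3 segment(s) drawn

Answer: 19.188 -25.087 65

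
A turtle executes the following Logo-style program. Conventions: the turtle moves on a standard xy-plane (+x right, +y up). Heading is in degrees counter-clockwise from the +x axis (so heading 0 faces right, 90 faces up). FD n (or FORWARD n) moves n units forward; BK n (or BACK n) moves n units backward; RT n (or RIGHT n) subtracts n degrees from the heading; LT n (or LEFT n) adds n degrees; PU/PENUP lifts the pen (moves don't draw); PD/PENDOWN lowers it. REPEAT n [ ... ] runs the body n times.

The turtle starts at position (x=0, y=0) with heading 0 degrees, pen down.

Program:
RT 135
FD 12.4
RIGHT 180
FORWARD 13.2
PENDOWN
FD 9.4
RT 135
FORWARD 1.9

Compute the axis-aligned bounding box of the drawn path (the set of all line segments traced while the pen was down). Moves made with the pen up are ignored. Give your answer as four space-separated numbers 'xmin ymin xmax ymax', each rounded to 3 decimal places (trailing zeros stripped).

Answer: -8.768 -8.768 7.212 7.212

Derivation:
Executing turtle program step by step:
Start: pos=(0,0), heading=0, pen down
RT 135: heading 0 -> 225
FD 12.4: (0,0) -> (-8.768,-8.768) [heading=225, draw]
RT 180: heading 225 -> 45
FD 13.2: (-8.768,-8.768) -> (0.566,0.566) [heading=45, draw]
PD: pen down
FD 9.4: (0.566,0.566) -> (7.212,7.212) [heading=45, draw]
RT 135: heading 45 -> 270
FD 1.9: (7.212,7.212) -> (7.212,5.312) [heading=270, draw]
Final: pos=(7.212,5.312), heading=270, 4 segment(s) drawn

Segment endpoints: x in {-8.768, 0, 0.566, 7.212, 7.212}, y in {-8.768, 0, 0.566, 5.312, 7.212}
xmin=-8.768, ymin=-8.768, xmax=7.212, ymax=7.212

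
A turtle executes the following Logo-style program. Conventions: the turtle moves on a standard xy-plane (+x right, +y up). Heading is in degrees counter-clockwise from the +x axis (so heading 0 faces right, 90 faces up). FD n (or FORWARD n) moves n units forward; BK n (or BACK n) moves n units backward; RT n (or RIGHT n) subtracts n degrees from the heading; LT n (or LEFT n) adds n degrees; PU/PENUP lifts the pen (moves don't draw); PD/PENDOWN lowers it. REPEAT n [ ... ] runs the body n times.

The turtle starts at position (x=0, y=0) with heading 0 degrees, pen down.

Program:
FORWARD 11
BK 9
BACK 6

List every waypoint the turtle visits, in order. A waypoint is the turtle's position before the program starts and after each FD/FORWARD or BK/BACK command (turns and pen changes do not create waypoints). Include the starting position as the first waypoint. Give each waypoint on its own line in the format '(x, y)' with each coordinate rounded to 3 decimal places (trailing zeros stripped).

Executing turtle program step by step:
Start: pos=(0,0), heading=0, pen down
FD 11: (0,0) -> (11,0) [heading=0, draw]
BK 9: (11,0) -> (2,0) [heading=0, draw]
BK 6: (2,0) -> (-4,0) [heading=0, draw]
Final: pos=(-4,0), heading=0, 3 segment(s) drawn
Waypoints (4 total):
(0, 0)
(11, 0)
(2, 0)
(-4, 0)

Answer: (0, 0)
(11, 0)
(2, 0)
(-4, 0)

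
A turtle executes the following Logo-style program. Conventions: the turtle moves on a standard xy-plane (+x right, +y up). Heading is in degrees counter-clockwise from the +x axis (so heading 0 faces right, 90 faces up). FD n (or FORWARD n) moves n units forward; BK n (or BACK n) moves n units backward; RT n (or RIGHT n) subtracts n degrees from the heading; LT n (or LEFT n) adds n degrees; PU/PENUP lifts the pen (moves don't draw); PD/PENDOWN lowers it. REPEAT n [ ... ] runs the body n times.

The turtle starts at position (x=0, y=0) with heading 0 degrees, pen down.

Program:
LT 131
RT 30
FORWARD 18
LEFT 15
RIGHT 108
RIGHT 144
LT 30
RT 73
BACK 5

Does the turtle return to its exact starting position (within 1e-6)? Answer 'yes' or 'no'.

Answer: no

Derivation:
Executing turtle program step by step:
Start: pos=(0,0), heading=0, pen down
LT 131: heading 0 -> 131
RT 30: heading 131 -> 101
FD 18: (0,0) -> (-3.435,17.669) [heading=101, draw]
LT 15: heading 101 -> 116
RT 108: heading 116 -> 8
RT 144: heading 8 -> 224
LT 30: heading 224 -> 254
RT 73: heading 254 -> 181
BK 5: (-3.435,17.669) -> (1.565,17.757) [heading=181, draw]
Final: pos=(1.565,17.757), heading=181, 2 segment(s) drawn

Start position: (0, 0)
Final position: (1.565, 17.757)
Distance = 17.825; >= 1e-6 -> NOT closed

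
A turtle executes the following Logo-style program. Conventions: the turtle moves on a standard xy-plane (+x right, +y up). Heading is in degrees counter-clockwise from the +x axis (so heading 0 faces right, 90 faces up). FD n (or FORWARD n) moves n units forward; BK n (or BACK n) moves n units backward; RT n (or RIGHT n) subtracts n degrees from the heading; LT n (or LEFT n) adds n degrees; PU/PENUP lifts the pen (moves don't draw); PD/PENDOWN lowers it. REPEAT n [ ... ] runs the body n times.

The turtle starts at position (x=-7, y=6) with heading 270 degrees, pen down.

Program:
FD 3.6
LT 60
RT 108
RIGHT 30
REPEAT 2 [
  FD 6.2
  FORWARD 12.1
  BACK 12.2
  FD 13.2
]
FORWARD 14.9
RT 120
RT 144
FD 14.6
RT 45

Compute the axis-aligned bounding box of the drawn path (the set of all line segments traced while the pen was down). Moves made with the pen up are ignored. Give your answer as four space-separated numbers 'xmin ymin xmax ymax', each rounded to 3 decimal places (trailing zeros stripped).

Answer: -59.331 -22.609 -7 6

Derivation:
Executing turtle program step by step:
Start: pos=(-7,6), heading=270, pen down
FD 3.6: (-7,6) -> (-7,2.4) [heading=270, draw]
LT 60: heading 270 -> 330
RT 108: heading 330 -> 222
RT 30: heading 222 -> 192
REPEAT 2 [
  -- iteration 1/2 --
  FD 6.2: (-7,2.4) -> (-13.065,1.111) [heading=192, draw]
  FD 12.1: (-13.065,1.111) -> (-24.9,-1.405) [heading=192, draw]
  BK 12.2: (-24.9,-1.405) -> (-12.967,1.132) [heading=192, draw]
  FD 13.2: (-12.967,1.132) -> (-25.878,-1.613) [heading=192, draw]
  -- iteration 2/2 --
  FD 6.2: (-25.878,-1.613) -> (-31.943,-2.902) [heading=192, draw]
  FD 12.1: (-31.943,-2.902) -> (-43.778,-5.417) [heading=192, draw]
  BK 12.2: (-43.778,-5.417) -> (-31.845,-2.881) [heading=192, draw]
  FD 13.2: (-31.845,-2.881) -> (-44.756,-5.625) [heading=192, draw]
]
FD 14.9: (-44.756,-5.625) -> (-59.331,-8.723) [heading=192, draw]
RT 120: heading 192 -> 72
RT 144: heading 72 -> 288
FD 14.6: (-59.331,-8.723) -> (-54.819,-22.609) [heading=288, draw]
RT 45: heading 288 -> 243
Final: pos=(-54.819,-22.609), heading=243, 11 segment(s) drawn

Segment endpoints: x in {-59.331, -54.819, -44.756, -43.778, -31.943, -31.845, -25.878, -24.9, -13.065, -12.967, -7, -7}, y in {-22.609, -8.723, -5.625, -5.417, -2.902, -2.881, -1.613, -1.405, 1.111, 1.132, 2.4, 6}
xmin=-59.331, ymin=-22.609, xmax=-7, ymax=6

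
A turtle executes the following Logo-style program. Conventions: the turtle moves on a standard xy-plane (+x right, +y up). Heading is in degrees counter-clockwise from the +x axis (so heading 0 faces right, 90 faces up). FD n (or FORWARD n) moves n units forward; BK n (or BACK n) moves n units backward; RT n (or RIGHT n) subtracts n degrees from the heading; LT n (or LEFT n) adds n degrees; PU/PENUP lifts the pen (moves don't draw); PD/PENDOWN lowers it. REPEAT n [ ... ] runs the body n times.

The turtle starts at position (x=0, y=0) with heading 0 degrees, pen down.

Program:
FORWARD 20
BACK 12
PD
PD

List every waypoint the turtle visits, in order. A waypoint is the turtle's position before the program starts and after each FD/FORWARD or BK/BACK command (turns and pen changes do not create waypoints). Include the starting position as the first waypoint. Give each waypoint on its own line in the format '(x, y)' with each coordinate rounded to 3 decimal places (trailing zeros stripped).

Executing turtle program step by step:
Start: pos=(0,0), heading=0, pen down
FD 20: (0,0) -> (20,0) [heading=0, draw]
BK 12: (20,0) -> (8,0) [heading=0, draw]
PD: pen down
PD: pen down
Final: pos=(8,0), heading=0, 2 segment(s) drawn
Waypoints (3 total):
(0, 0)
(20, 0)
(8, 0)

Answer: (0, 0)
(20, 0)
(8, 0)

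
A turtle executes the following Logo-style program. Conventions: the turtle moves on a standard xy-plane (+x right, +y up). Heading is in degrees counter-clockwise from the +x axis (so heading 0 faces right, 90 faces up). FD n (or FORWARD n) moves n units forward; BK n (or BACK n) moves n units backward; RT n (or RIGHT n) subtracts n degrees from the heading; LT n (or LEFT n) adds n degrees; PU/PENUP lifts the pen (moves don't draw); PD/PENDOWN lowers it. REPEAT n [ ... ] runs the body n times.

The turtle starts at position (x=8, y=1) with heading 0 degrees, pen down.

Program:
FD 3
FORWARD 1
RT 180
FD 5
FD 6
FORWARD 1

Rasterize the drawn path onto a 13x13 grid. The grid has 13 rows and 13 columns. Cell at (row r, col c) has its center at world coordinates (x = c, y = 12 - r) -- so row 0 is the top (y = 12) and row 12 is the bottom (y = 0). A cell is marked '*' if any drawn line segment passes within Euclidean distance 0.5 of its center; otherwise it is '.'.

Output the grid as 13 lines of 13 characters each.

Segment 0: (8,1) -> (11,1)
Segment 1: (11,1) -> (12,1)
Segment 2: (12,1) -> (7,1)
Segment 3: (7,1) -> (1,1)
Segment 4: (1,1) -> (0,1)

Answer: .............
.............
.............
.............
.............
.............
.............
.............
.............
.............
.............
*************
.............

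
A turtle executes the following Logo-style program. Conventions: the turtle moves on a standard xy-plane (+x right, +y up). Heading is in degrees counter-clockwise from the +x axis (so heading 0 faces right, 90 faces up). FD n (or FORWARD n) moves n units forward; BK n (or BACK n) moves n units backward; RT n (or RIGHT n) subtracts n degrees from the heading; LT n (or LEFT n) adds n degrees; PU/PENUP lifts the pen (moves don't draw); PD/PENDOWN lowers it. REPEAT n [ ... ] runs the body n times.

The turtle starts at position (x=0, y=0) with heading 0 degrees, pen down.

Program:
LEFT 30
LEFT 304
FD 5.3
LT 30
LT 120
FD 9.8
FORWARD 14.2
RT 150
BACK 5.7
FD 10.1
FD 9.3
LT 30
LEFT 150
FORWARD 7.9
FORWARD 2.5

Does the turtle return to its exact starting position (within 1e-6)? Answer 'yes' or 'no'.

Executing turtle program step by step:
Start: pos=(0,0), heading=0, pen down
LT 30: heading 0 -> 30
LT 304: heading 30 -> 334
FD 5.3: (0,0) -> (4.764,-2.323) [heading=334, draw]
LT 30: heading 334 -> 4
LT 120: heading 4 -> 124
FD 9.8: (4.764,-2.323) -> (-0.716,5.801) [heading=124, draw]
FD 14.2: (-0.716,5.801) -> (-8.657,17.574) [heading=124, draw]
RT 150: heading 124 -> 334
BK 5.7: (-8.657,17.574) -> (-13.78,20.072) [heading=334, draw]
FD 10.1: (-13.78,20.072) -> (-4.702,15.645) [heading=334, draw]
FD 9.3: (-4.702,15.645) -> (3.656,11.568) [heading=334, draw]
LT 30: heading 334 -> 4
LT 150: heading 4 -> 154
FD 7.9: (3.656,11.568) -> (-3.444,15.031) [heading=154, draw]
FD 2.5: (-3.444,15.031) -> (-5.691,16.127) [heading=154, draw]
Final: pos=(-5.691,16.127), heading=154, 8 segment(s) drawn

Start position: (0, 0)
Final position: (-5.691, 16.127)
Distance = 17.102; >= 1e-6 -> NOT closed

Answer: no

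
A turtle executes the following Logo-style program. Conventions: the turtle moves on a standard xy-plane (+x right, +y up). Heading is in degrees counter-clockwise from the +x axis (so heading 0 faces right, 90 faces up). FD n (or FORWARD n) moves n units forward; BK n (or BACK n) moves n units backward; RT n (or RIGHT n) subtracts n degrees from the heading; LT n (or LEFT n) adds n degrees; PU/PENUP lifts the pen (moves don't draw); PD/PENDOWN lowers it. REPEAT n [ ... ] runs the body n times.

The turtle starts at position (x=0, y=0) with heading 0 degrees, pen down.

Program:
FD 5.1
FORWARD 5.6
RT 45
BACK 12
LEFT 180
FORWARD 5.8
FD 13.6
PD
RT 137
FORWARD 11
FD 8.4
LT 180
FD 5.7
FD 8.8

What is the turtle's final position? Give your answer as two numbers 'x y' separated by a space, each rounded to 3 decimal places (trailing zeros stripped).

Executing turtle program step by step:
Start: pos=(0,0), heading=0, pen down
FD 5.1: (0,0) -> (5.1,0) [heading=0, draw]
FD 5.6: (5.1,0) -> (10.7,0) [heading=0, draw]
RT 45: heading 0 -> 315
BK 12: (10.7,0) -> (2.215,8.485) [heading=315, draw]
LT 180: heading 315 -> 135
FD 5.8: (2.215,8.485) -> (-1.887,12.587) [heading=135, draw]
FD 13.6: (-1.887,12.587) -> (-11.503,22.203) [heading=135, draw]
PD: pen down
RT 137: heading 135 -> 358
FD 11: (-11.503,22.203) -> (-0.51,21.819) [heading=358, draw]
FD 8.4: (-0.51,21.819) -> (7.885,21.526) [heading=358, draw]
LT 180: heading 358 -> 178
FD 5.7: (7.885,21.526) -> (2.189,21.725) [heading=178, draw]
FD 8.8: (2.189,21.725) -> (-6.606,22.032) [heading=178, draw]
Final: pos=(-6.606,22.032), heading=178, 9 segment(s) drawn

Answer: -6.606 22.032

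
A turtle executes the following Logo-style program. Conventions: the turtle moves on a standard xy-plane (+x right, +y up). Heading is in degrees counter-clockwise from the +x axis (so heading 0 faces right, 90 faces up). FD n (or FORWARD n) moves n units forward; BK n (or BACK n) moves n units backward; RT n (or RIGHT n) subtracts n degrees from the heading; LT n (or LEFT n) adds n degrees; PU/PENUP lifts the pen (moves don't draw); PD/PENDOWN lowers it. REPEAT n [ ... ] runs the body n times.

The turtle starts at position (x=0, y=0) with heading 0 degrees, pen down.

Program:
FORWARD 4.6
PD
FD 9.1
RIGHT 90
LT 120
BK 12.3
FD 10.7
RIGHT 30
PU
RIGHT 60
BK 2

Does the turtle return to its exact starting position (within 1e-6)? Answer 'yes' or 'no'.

Answer: no

Derivation:
Executing turtle program step by step:
Start: pos=(0,0), heading=0, pen down
FD 4.6: (0,0) -> (4.6,0) [heading=0, draw]
PD: pen down
FD 9.1: (4.6,0) -> (13.7,0) [heading=0, draw]
RT 90: heading 0 -> 270
LT 120: heading 270 -> 30
BK 12.3: (13.7,0) -> (3.048,-6.15) [heading=30, draw]
FD 10.7: (3.048,-6.15) -> (12.314,-0.8) [heading=30, draw]
RT 30: heading 30 -> 0
PU: pen up
RT 60: heading 0 -> 300
BK 2: (12.314,-0.8) -> (11.314,0.932) [heading=300, move]
Final: pos=(11.314,0.932), heading=300, 4 segment(s) drawn

Start position: (0, 0)
Final position: (11.314, 0.932)
Distance = 11.353; >= 1e-6 -> NOT closed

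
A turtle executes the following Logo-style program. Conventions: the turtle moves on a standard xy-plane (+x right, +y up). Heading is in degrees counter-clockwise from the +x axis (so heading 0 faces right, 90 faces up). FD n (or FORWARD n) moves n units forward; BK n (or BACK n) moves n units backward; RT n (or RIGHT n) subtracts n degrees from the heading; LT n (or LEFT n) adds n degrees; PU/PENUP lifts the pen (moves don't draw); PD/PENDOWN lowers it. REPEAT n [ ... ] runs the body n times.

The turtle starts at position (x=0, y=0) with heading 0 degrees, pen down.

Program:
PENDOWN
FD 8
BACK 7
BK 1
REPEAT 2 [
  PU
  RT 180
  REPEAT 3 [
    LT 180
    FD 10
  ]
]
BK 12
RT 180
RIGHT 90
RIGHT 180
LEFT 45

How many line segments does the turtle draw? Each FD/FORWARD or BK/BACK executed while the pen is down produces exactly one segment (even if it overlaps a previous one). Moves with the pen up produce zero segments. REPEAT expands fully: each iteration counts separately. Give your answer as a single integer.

Executing turtle program step by step:
Start: pos=(0,0), heading=0, pen down
PD: pen down
FD 8: (0,0) -> (8,0) [heading=0, draw]
BK 7: (8,0) -> (1,0) [heading=0, draw]
BK 1: (1,0) -> (0,0) [heading=0, draw]
REPEAT 2 [
  -- iteration 1/2 --
  PU: pen up
  RT 180: heading 0 -> 180
  REPEAT 3 [
    -- iteration 1/3 --
    LT 180: heading 180 -> 0
    FD 10: (0,0) -> (10,0) [heading=0, move]
    -- iteration 2/3 --
    LT 180: heading 0 -> 180
    FD 10: (10,0) -> (0,0) [heading=180, move]
    -- iteration 3/3 --
    LT 180: heading 180 -> 0
    FD 10: (0,0) -> (10,0) [heading=0, move]
  ]
  -- iteration 2/2 --
  PU: pen up
  RT 180: heading 0 -> 180
  REPEAT 3 [
    -- iteration 1/3 --
    LT 180: heading 180 -> 0
    FD 10: (10,0) -> (20,0) [heading=0, move]
    -- iteration 2/3 --
    LT 180: heading 0 -> 180
    FD 10: (20,0) -> (10,0) [heading=180, move]
    -- iteration 3/3 --
    LT 180: heading 180 -> 0
    FD 10: (10,0) -> (20,0) [heading=0, move]
  ]
]
BK 12: (20,0) -> (8,0) [heading=0, move]
RT 180: heading 0 -> 180
RT 90: heading 180 -> 90
RT 180: heading 90 -> 270
LT 45: heading 270 -> 315
Final: pos=(8,0), heading=315, 3 segment(s) drawn
Segments drawn: 3

Answer: 3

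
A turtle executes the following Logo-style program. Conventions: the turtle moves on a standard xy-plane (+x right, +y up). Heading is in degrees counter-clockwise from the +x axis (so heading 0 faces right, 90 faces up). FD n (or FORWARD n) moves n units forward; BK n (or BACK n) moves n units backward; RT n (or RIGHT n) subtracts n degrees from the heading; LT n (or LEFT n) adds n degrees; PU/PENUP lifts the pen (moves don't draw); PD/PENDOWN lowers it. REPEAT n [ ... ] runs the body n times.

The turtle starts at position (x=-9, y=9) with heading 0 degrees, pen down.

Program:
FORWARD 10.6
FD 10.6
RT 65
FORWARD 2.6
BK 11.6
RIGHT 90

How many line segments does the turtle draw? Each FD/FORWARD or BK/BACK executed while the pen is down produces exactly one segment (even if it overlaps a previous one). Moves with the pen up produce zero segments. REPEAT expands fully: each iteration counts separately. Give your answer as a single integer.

Executing turtle program step by step:
Start: pos=(-9,9), heading=0, pen down
FD 10.6: (-9,9) -> (1.6,9) [heading=0, draw]
FD 10.6: (1.6,9) -> (12.2,9) [heading=0, draw]
RT 65: heading 0 -> 295
FD 2.6: (12.2,9) -> (13.299,6.644) [heading=295, draw]
BK 11.6: (13.299,6.644) -> (8.396,17.157) [heading=295, draw]
RT 90: heading 295 -> 205
Final: pos=(8.396,17.157), heading=205, 4 segment(s) drawn
Segments drawn: 4

Answer: 4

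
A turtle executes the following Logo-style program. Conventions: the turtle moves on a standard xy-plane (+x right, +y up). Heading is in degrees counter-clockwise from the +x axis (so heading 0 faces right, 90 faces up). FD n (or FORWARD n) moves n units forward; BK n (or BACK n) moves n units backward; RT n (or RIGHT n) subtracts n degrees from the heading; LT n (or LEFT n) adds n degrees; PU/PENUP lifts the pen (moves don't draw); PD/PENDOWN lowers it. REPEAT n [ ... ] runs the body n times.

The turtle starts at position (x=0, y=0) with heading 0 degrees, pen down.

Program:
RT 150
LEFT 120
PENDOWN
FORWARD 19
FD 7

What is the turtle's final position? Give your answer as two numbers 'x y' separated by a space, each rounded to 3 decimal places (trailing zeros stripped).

Executing turtle program step by step:
Start: pos=(0,0), heading=0, pen down
RT 150: heading 0 -> 210
LT 120: heading 210 -> 330
PD: pen down
FD 19: (0,0) -> (16.454,-9.5) [heading=330, draw]
FD 7: (16.454,-9.5) -> (22.517,-13) [heading=330, draw]
Final: pos=(22.517,-13), heading=330, 2 segment(s) drawn

Answer: 22.517 -13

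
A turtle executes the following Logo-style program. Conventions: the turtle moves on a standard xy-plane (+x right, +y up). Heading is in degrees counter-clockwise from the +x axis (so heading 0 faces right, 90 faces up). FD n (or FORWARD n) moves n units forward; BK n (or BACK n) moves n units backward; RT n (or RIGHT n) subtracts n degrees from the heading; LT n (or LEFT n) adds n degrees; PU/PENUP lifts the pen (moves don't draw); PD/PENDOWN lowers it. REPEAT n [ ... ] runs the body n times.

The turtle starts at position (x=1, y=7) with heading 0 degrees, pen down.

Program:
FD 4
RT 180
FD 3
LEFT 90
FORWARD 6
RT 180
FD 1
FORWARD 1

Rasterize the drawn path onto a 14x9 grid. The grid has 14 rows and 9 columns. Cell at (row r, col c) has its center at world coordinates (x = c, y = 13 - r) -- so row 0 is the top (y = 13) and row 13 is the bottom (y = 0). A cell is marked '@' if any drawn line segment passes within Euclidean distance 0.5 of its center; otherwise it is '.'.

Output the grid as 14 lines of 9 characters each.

Segment 0: (1,7) -> (5,7)
Segment 1: (5,7) -> (2,7)
Segment 2: (2,7) -> (2,1)
Segment 3: (2,1) -> (2,2)
Segment 4: (2,2) -> (2,3)

Answer: .........
.........
.........
.........
.........
.........
.@@@@@...
..@......
..@......
..@......
..@......
..@......
..@......
.........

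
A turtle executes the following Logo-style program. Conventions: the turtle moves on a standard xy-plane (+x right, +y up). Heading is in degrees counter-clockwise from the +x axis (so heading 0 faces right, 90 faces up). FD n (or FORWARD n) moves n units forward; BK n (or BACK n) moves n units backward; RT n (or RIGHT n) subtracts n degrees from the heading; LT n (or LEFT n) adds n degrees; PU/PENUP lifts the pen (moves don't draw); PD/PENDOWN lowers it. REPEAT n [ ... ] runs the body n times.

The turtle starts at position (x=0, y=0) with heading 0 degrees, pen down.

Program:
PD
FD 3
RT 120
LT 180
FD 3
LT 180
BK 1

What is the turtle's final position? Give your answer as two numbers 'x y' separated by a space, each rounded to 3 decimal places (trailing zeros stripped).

Executing turtle program step by step:
Start: pos=(0,0), heading=0, pen down
PD: pen down
FD 3: (0,0) -> (3,0) [heading=0, draw]
RT 120: heading 0 -> 240
LT 180: heading 240 -> 60
FD 3: (3,0) -> (4.5,2.598) [heading=60, draw]
LT 180: heading 60 -> 240
BK 1: (4.5,2.598) -> (5,3.464) [heading=240, draw]
Final: pos=(5,3.464), heading=240, 3 segment(s) drawn

Answer: 5 3.464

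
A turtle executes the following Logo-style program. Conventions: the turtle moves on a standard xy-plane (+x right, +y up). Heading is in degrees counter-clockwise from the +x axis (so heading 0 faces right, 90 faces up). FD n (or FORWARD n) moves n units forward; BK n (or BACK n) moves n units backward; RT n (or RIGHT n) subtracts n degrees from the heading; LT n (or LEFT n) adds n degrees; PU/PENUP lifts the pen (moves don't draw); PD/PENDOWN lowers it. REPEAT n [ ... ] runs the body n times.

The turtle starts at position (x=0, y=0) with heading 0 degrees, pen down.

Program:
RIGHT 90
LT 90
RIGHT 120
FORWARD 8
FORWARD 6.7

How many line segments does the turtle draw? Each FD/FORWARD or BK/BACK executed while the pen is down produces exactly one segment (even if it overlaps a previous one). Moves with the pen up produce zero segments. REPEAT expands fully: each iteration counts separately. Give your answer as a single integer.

Executing turtle program step by step:
Start: pos=(0,0), heading=0, pen down
RT 90: heading 0 -> 270
LT 90: heading 270 -> 0
RT 120: heading 0 -> 240
FD 8: (0,0) -> (-4,-6.928) [heading=240, draw]
FD 6.7: (-4,-6.928) -> (-7.35,-12.731) [heading=240, draw]
Final: pos=(-7.35,-12.731), heading=240, 2 segment(s) drawn
Segments drawn: 2

Answer: 2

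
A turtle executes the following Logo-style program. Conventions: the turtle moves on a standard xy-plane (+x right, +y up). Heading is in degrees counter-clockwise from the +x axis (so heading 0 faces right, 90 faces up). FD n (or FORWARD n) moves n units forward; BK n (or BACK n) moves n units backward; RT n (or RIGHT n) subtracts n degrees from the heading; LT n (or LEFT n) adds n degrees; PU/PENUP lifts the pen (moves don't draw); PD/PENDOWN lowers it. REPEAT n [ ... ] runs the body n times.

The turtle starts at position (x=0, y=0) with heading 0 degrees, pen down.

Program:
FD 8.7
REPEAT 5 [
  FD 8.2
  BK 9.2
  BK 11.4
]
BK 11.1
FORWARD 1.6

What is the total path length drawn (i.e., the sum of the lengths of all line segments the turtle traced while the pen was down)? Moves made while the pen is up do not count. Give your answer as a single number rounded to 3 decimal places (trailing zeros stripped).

Answer: 165.4

Derivation:
Executing turtle program step by step:
Start: pos=(0,0), heading=0, pen down
FD 8.7: (0,0) -> (8.7,0) [heading=0, draw]
REPEAT 5 [
  -- iteration 1/5 --
  FD 8.2: (8.7,0) -> (16.9,0) [heading=0, draw]
  BK 9.2: (16.9,0) -> (7.7,0) [heading=0, draw]
  BK 11.4: (7.7,0) -> (-3.7,0) [heading=0, draw]
  -- iteration 2/5 --
  FD 8.2: (-3.7,0) -> (4.5,0) [heading=0, draw]
  BK 9.2: (4.5,0) -> (-4.7,0) [heading=0, draw]
  BK 11.4: (-4.7,0) -> (-16.1,0) [heading=0, draw]
  -- iteration 3/5 --
  FD 8.2: (-16.1,0) -> (-7.9,0) [heading=0, draw]
  BK 9.2: (-7.9,0) -> (-17.1,0) [heading=0, draw]
  BK 11.4: (-17.1,0) -> (-28.5,0) [heading=0, draw]
  -- iteration 4/5 --
  FD 8.2: (-28.5,0) -> (-20.3,0) [heading=0, draw]
  BK 9.2: (-20.3,0) -> (-29.5,0) [heading=0, draw]
  BK 11.4: (-29.5,0) -> (-40.9,0) [heading=0, draw]
  -- iteration 5/5 --
  FD 8.2: (-40.9,0) -> (-32.7,0) [heading=0, draw]
  BK 9.2: (-32.7,0) -> (-41.9,0) [heading=0, draw]
  BK 11.4: (-41.9,0) -> (-53.3,0) [heading=0, draw]
]
BK 11.1: (-53.3,0) -> (-64.4,0) [heading=0, draw]
FD 1.6: (-64.4,0) -> (-62.8,0) [heading=0, draw]
Final: pos=(-62.8,0), heading=0, 18 segment(s) drawn

Segment lengths:
  seg 1: (0,0) -> (8.7,0), length = 8.7
  seg 2: (8.7,0) -> (16.9,0), length = 8.2
  seg 3: (16.9,0) -> (7.7,0), length = 9.2
  seg 4: (7.7,0) -> (-3.7,0), length = 11.4
  seg 5: (-3.7,0) -> (4.5,0), length = 8.2
  seg 6: (4.5,0) -> (-4.7,0), length = 9.2
  seg 7: (-4.7,0) -> (-16.1,0), length = 11.4
  seg 8: (-16.1,0) -> (-7.9,0), length = 8.2
  seg 9: (-7.9,0) -> (-17.1,0), length = 9.2
  seg 10: (-17.1,0) -> (-28.5,0), length = 11.4
  seg 11: (-28.5,0) -> (-20.3,0), length = 8.2
  seg 12: (-20.3,0) -> (-29.5,0), length = 9.2
  seg 13: (-29.5,0) -> (-40.9,0), length = 11.4
  seg 14: (-40.9,0) -> (-32.7,0), length = 8.2
  seg 15: (-32.7,0) -> (-41.9,0), length = 9.2
  seg 16: (-41.9,0) -> (-53.3,0), length = 11.4
  seg 17: (-53.3,0) -> (-64.4,0), length = 11.1
  seg 18: (-64.4,0) -> (-62.8,0), length = 1.6
Total = 165.4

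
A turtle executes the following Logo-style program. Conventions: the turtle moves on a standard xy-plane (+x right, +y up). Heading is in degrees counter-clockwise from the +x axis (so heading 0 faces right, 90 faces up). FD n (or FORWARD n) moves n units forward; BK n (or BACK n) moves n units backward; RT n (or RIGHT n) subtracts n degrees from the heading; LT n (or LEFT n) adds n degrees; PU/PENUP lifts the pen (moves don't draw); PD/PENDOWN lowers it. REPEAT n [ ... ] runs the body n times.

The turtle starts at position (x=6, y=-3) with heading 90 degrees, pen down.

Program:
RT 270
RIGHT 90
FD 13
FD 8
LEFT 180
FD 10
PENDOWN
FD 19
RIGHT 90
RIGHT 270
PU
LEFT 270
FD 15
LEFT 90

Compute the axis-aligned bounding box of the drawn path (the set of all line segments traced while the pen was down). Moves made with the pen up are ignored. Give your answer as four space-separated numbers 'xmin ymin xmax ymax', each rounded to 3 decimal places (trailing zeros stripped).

Answer: 6 -11 6 18

Derivation:
Executing turtle program step by step:
Start: pos=(6,-3), heading=90, pen down
RT 270: heading 90 -> 180
RT 90: heading 180 -> 90
FD 13: (6,-3) -> (6,10) [heading=90, draw]
FD 8: (6,10) -> (6,18) [heading=90, draw]
LT 180: heading 90 -> 270
FD 10: (6,18) -> (6,8) [heading=270, draw]
PD: pen down
FD 19: (6,8) -> (6,-11) [heading=270, draw]
RT 90: heading 270 -> 180
RT 270: heading 180 -> 270
PU: pen up
LT 270: heading 270 -> 180
FD 15: (6,-11) -> (-9,-11) [heading=180, move]
LT 90: heading 180 -> 270
Final: pos=(-9,-11), heading=270, 4 segment(s) drawn

Segment endpoints: x in {6, 6, 6, 6}, y in {-11, -3, 8, 10, 18}
xmin=6, ymin=-11, xmax=6, ymax=18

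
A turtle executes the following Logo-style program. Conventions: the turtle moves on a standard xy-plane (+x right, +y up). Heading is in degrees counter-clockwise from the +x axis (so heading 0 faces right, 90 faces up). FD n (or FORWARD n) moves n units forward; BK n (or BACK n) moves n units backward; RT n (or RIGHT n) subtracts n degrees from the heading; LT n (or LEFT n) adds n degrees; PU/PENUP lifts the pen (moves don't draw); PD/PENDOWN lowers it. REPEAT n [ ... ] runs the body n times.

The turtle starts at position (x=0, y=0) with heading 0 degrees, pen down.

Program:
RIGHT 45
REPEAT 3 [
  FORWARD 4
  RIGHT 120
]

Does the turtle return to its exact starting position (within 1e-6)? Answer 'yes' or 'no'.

Answer: yes

Derivation:
Executing turtle program step by step:
Start: pos=(0,0), heading=0, pen down
RT 45: heading 0 -> 315
REPEAT 3 [
  -- iteration 1/3 --
  FD 4: (0,0) -> (2.828,-2.828) [heading=315, draw]
  RT 120: heading 315 -> 195
  -- iteration 2/3 --
  FD 4: (2.828,-2.828) -> (-1.035,-3.864) [heading=195, draw]
  RT 120: heading 195 -> 75
  -- iteration 3/3 --
  FD 4: (-1.035,-3.864) -> (0,0) [heading=75, draw]
  RT 120: heading 75 -> 315
]
Final: pos=(0,0), heading=315, 3 segment(s) drawn

Start position: (0, 0)
Final position: (0, 0)
Distance = 0; < 1e-6 -> CLOSED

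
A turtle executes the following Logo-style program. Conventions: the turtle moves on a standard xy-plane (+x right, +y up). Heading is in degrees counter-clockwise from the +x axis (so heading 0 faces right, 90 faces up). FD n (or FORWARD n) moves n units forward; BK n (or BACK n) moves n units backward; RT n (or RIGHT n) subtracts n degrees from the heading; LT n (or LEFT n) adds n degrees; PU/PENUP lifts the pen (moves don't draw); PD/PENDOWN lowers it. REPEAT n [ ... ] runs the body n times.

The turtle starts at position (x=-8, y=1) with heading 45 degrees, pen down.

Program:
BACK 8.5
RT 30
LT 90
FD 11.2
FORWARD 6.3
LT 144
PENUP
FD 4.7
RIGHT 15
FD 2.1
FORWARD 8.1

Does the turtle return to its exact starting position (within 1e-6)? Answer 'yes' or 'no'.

Answer: no

Derivation:
Executing turtle program step by step:
Start: pos=(-8,1), heading=45, pen down
BK 8.5: (-8,1) -> (-14.01,-5.01) [heading=45, draw]
RT 30: heading 45 -> 15
LT 90: heading 15 -> 105
FD 11.2: (-14.01,-5.01) -> (-16.909,5.808) [heading=105, draw]
FD 6.3: (-16.909,5.808) -> (-18.54,11.893) [heading=105, draw]
LT 144: heading 105 -> 249
PU: pen up
FD 4.7: (-18.54,11.893) -> (-20.224,7.505) [heading=249, move]
RT 15: heading 249 -> 234
FD 2.1: (-20.224,7.505) -> (-21.458,5.807) [heading=234, move]
FD 8.1: (-21.458,5.807) -> (-26.219,-0.747) [heading=234, move]
Final: pos=(-26.219,-0.747), heading=234, 3 segment(s) drawn

Start position: (-8, 1)
Final position: (-26.219, -0.747)
Distance = 18.303; >= 1e-6 -> NOT closed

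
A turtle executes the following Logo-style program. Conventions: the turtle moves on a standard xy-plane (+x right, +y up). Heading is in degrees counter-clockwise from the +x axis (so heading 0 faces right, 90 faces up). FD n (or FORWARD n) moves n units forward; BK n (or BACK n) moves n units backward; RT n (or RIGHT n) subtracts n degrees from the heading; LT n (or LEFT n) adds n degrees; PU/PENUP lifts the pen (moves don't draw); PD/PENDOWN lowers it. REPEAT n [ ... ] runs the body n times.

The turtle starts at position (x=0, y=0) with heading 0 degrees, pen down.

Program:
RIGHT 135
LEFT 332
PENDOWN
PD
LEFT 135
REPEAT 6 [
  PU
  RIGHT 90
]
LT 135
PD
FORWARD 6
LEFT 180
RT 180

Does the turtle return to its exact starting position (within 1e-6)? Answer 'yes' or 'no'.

Executing turtle program step by step:
Start: pos=(0,0), heading=0, pen down
RT 135: heading 0 -> 225
LT 332: heading 225 -> 197
PD: pen down
PD: pen down
LT 135: heading 197 -> 332
REPEAT 6 [
  -- iteration 1/6 --
  PU: pen up
  RT 90: heading 332 -> 242
  -- iteration 2/6 --
  PU: pen up
  RT 90: heading 242 -> 152
  -- iteration 3/6 --
  PU: pen up
  RT 90: heading 152 -> 62
  -- iteration 4/6 --
  PU: pen up
  RT 90: heading 62 -> 332
  -- iteration 5/6 --
  PU: pen up
  RT 90: heading 332 -> 242
  -- iteration 6/6 --
  PU: pen up
  RT 90: heading 242 -> 152
]
LT 135: heading 152 -> 287
PD: pen down
FD 6: (0,0) -> (1.754,-5.738) [heading=287, draw]
LT 180: heading 287 -> 107
RT 180: heading 107 -> 287
Final: pos=(1.754,-5.738), heading=287, 1 segment(s) drawn

Start position: (0, 0)
Final position: (1.754, -5.738)
Distance = 6; >= 1e-6 -> NOT closed

Answer: no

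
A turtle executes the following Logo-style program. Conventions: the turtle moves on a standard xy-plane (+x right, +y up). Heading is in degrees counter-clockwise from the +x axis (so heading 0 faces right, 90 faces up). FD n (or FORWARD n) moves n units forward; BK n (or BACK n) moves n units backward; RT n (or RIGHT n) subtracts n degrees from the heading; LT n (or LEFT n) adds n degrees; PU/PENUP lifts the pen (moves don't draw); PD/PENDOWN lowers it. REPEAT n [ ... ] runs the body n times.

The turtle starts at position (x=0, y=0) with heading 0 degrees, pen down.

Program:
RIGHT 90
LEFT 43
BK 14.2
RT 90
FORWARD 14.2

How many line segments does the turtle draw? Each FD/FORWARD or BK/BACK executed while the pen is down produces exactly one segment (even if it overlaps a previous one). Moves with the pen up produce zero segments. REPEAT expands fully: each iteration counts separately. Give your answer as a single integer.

Answer: 2

Derivation:
Executing turtle program step by step:
Start: pos=(0,0), heading=0, pen down
RT 90: heading 0 -> 270
LT 43: heading 270 -> 313
BK 14.2: (0,0) -> (-9.684,10.385) [heading=313, draw]
RT 90: heading 313 -> 223
FD 14.2: (-9.684,10.385) -> (-20.07,0.701) [heading=223, draw]
Final: pos=(-20.07,0.701), heading=223, 2 segment(s) drawn
Segments drawn: 2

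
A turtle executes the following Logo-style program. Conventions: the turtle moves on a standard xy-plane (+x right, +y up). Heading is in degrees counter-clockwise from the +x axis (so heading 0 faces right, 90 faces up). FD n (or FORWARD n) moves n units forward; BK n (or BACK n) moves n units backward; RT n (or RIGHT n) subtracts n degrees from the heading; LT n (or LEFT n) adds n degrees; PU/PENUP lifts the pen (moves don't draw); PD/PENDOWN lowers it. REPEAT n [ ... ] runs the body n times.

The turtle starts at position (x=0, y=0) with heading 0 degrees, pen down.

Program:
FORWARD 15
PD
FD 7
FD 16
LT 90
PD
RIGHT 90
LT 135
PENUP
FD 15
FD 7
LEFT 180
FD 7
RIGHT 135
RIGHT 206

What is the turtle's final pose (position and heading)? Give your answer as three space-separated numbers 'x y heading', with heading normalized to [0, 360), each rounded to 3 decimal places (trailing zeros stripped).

Answer: 27.393 10.607 334

Derivation:
Executing turtle program step by step:
Start: pos=(0,0), heading=0, pen down
FD 15: (0,0) -> (15,0) [heading=0, draw]
PD: pen down
FD 7: (15,0) -> (22,0) [heading=0, draw]
FD 16: (22,0) -> (38,0) [heading=0, draw]
LT 90: heading 0 -> 90
PD: pen down
RT 90: heading 90 -> 0
LT 135: heading 0 -> 135
PU: pen up
FD 15: (38,0) -> (27.393,10.607) [heading=135, move]
FD 7: (27.393,10.607) -> (22.444,15.556) [heading=135, move]
LT 180: heading 135 -> 315
FD 7: (22.444,15.556) -> (27.393,10.607) [heading=315, move]
RT 135: heading 315 -> 180
RT 206: heading 180 -> 334
Final: pos=(27.393,10.607), heading=334, 3 segment(s) drawn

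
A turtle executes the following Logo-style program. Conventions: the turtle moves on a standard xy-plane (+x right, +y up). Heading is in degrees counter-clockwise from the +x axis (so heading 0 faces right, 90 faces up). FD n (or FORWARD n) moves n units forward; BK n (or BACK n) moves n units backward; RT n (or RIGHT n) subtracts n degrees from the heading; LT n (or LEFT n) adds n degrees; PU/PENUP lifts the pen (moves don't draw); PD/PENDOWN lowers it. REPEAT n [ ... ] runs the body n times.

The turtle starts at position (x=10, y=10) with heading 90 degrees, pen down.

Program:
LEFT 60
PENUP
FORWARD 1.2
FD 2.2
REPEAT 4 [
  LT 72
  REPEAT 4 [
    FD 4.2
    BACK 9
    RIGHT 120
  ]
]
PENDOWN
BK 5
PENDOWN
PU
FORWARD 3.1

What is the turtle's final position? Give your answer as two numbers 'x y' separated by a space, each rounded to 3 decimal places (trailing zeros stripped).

Executing turtle program step by step:
Start: pos=(10,10), heading=90, pen down
LT 60: heading 90 -> 150
PU: pen up
FD 1.2: (10,10) -> (8.961,10.6) [heading=150, move]
FD 2.2: (8.961,10.6) -> (7.056,11.7) [heading=150, move]
REPEAT 4 [
  -- iteration 1/4 --
  LT 72: heading 150 -> 222
  REPEAT 4 [
    -- iteration 1/4 --
    FD 4.2: (7.056,11.7) -> (3.934,8.89) [heading=222, move]
    BK 9: (3.934,8.89) -> (10.623,14.912) [heading=222, move]
    RT 120: heading 222 -> 102
    -- iteration 2/4 --
    FD 4.2: (10.623,14.912) -> (9.749,19.02) [heading=102, move]
    BK 9: (9.749,19.02) -> (11.621,10.217) [heading=102, move]
    RT 120: heading 102 -> 342
    -- iteration 3/4 --
    FD 4.2: (11.621,10.217) -> (15.615,8.919) [heading=342, move]
    BK 9: (15.615,8.919) -> (7.056,11.7) [heading=342, move]
    RT 120: heading 342 -> 222
    -- iteration 4/4 --
    FD 4.2: (7.056,11.7) -> (3.934,8.89) [heading=222, move]
    BK 9: (3.934,8.89) -> (10.623,14.912) [heading=222, move]
    RT 120: heading 222 -> 102
  ]
  -- iteration 2/4 --
  LT 72: heading 102 -> 174
  REPEAT 4 [
    -- iteration 1/4 --
    FD 4.2: (10.623,14.912) -> (6.446,15.351) [heading=174, move]
    BK 9: (6.446,15.351) -> (15.396,14.41) [heading=174, move]
    RT 120: heading 174 -> 54
    -- iteration 2/4 --
    FD 4.2: (15.396,14.41) -> (17.865,17.808) [heading=54, move]
    BK 9: (17.865,17.808) -> (12.575,10.527) [heading=54, move]
    RT 120: heading 54 -> 294
    -- iteration 3/4 --
    FD 4.2: (12.575,10.527) -> (14.283,6.69) [heading=294, move]
    BK 9: (14.283,6.69) -> (10.623,14.912) [heading=294, move]
    RT 120: heading 294 -> 174
    -- iteration 4/4 --
    FD 4.2: (10.623,14.912) -> (6.446,15.351) [heading=174, move]
    BK 9: (6.446,15.351) -> (15.396,14.41) [heading=174, move]
    RT 120: heading 174 -> 54
  ]
  -- iteration 3/4 --
  LT 72: heading 54 -> 126
  REPEAT 4 [
    -- iteration 1/4 --
    FD 4.2: (15.396,14.41) -> (12.928,17.808) [heading=126, move]
    BK 9: (12.928,17.808) -> (18.218,10.527) [heading=126, move]
    RT 120: heading 126 -> 6
    -- iteration 2/4 --
    FD 4.2: (18.218,10.527) -> (22.395,10.966) [heading=6, move]
    BK 9: (22.395,10.966) -> (13.444,10.025) [heading=6, move]
    RT 120: heading 6 -> 246
    -- iteration 3/4 --
    FD 4.2: (13.444,10.025) -> (11.736,6.188) [heading=246, move]
    BK 9: (11.736,6.188) -> (15.396,14.41) [heading=246, move]
    RT 120: heading 246 -> 126
    -- iteration 4/4 --
    FD 4.2: (15.396,14.41) -> (12.928,17.808) [heading=126, move]
    BK 9: (12.928,17.808) -> (18.218,10.527) [heading=126, move]
    RT 120: heading 126 -> 6
  ]
  -- iteration 4/4 --
  LT 72: heading 6 -> 78
  REPEAT 4 [
    -- iteration 1/4 --
    FD 4.2: (18.218,10.527) -> (19.091,14.635) [heading=78, move]
    BK 9: (19.091,14.635) -> (17.22,5.832) [heading=78, move]
    RT 120: heading 78 -> 318
    -- iteration 2/4 --
    FD 4.2: (17.22,5.832) -> (20.341,3.021) [heading=318, move]
    BK 9: (20.341,3.021) -> (13.653,9.044) [heading=318, move]
    RT 120: heading 318 -> 198
    -- iteration 3/4 --
    FD 4.2: (13.653,9.044) -> (9.658,7.746) [heading=198, move]
    BK 9: (9.658,7.746) -> (18.218,10.527) [heading=198, move]
    RT 120: heading 198 -> 78
    -- iteration 4/4 --
    FD 4.2: (18.218,10.527) -> (19.091,14.635) [heading=78, move]
    BK 9: (19.091,14.635) -> (17.22,5.832) [heading=78, move]
    RT 120: heading 78 -> 318
  ]
]
PD: pen down
BK 5: (17.22,5.832) -> (13.504,9.177) [heading=318, draw]
PD: pen down
PU: pen up
FD 3.1: (13.504,9.177) -> (15.808,7.103) [heading=318, move]
Final: pos=(15.808,7.103), heading=318, 1 segment(s) drawn

Answer: 15.808 7.103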